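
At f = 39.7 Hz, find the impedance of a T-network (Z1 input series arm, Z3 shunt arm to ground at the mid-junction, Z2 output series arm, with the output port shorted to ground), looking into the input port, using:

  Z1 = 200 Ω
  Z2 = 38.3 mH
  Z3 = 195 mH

Step 1 — Angular frequency: ω = 2π·f = 2π·39.7 = 249.4 rad/s.
Step 2 — Component impedances:
  Z1: Z = R = 200 Ω
  Z2: Z = jωL = j·249.4·0.0383 = 0 + j9.554 Ω
  Z3: Z = jωL = j·249.4·0.195 = 0 + j48.64 Ω
Step 3 — With the output port shorted to ground, the output series arm Z2 runs from the junction to ground; the shunt arm Z3 also runs from the junction to ground. They appear in parallel: Z3 || Z2 = 0 + j7.985 Ω.
Step 4 — Series with input arm Z1: Z_in = Z1 + (Z3 || Z2) = 200 + j7.985 Ω = 200.2∠2.3° Ω.

Z = 200 + j7.985 Ω = 200.2∠2.3° Ω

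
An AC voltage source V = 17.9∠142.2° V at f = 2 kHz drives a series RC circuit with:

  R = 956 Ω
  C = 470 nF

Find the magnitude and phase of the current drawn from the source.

Step 1 — Angular frequency: ω = 2π·f = 2π·2000 = 1.257e+04 rad/s.
Step 2 — Component impedances:
  R: Z = R = 956 Ω
  C: Z = 1/(jωC) = -j/(ω·C) = 0 - j169.3 Ω
Step 3 — Series combination: Z_total = R + C = 956 - j169.3 Ω = 970.9∠-10.0° Ω.
Step 4 — Source phasor: V = 17.9∠142.2° V = -14.14 + j10.97 V.
Step 5 — Ohm's law: I = V / Z_total = (-14.14 + j10.97) / (956 - j169.3) = -0.01632 + j0.008586 A.
Step 6 — Convert to polar: |I| = 0.01844 A, ∠I = 152.2°.

I = 0.01844∠152.2° A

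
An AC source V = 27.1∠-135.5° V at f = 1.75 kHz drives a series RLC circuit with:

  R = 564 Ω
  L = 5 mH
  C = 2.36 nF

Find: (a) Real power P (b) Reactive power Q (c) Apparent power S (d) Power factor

Step 1 — Angular frequency: ω = 2π·f = 2π·1750 = 1.1e+04 rad/s.
Step 2 — Component impedances:
  R: Z = R = 564 Ω
  L: Z = jωL = j·1.1e+04·0.005 = 0 + j54.98 Ω
  C: Z = 1/(jωC) = -j/(ω·C) = 0 - j3.854e+04 Ω
Step 3 — Series combination: Z_total = R + L + C = 564 - j3.848e+04 Ω = 3.849e+04∠-89.2° Ω.
Step 4 — Source phasor: V = 27.1∠-135.5° V = -19.33 - j18.99 V.
Step 5 — Current: I = V / Z = 0.0004861 - j0.0005094 A = 0.0007042∠-46.3° A.
Step 6 — Complex power: S = V·I* = 0.0002797 - j0.01908 VA.
Step 7 — Real power: P = Re(S) = 0.0002797 W.
Step 8 — Reactive power: Q = Im(S) = -0.01908 VAR.
Step 9 — Apparent power: |S| = 0.01908 VA.
Step 10 — Power factor: PF = P/|S| = 0.01465 (leading).

(a) P = 0.0002797 W  (b) Q = -0.01908 VAR  (c) S = 0.01908 VA  (d) PF = 0.01465 (leading)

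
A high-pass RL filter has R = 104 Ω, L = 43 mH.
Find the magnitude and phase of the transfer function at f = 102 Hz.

Step 1 — Angular frequency: ω = 2π·102 = 640.9 rad/s.
Step 2 — Transfer function: H(jω) = jωL/(R + jωL).
Step 3 — Numerator jωL = j·27.56; denominator R + jωL = 104 + j27.56.
Step 4 — H = 0.06561 + j0.2476.
Step 5 — Magnitude: |H| = 0.2561 (-11.8 dB); phase: φ = 75.2°.

|H| = 0.2561 (-11.8 dB), φ = 75.2°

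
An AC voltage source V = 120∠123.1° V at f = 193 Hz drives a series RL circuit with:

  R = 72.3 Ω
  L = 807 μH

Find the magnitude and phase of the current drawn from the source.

Step 1 — Angular frequency: ω = 2π·f = 2π·193 = 1213 rad/s.
Step 2 — Component impedances:
  R: Z = R = 72.3 Ω
  L: Z = jωL = j·1213·0.000807 = 0 + j0.9786 Ω
Step 3 — Series combination: Z_total = R + L = 72.3 + j0.9786 Ω = 72.31∠0.8° Ω.
Step 4 — Source phasor: V = 120∠123.1° V = -65.53 + j100.5 V.
Step 5 — Ohm's law: I = V / Z_total = (-65.53 + j100.5) / (72.3 + j0.9786) = -0.8874 + j1.402 A.
Step 6 — Convert to polar: |I| = 1.66 A, ∠I = 122.3°.

I = 1.66∠122.3° A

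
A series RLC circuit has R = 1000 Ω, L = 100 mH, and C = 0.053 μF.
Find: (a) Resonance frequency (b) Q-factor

Step 1 — Resonance condition Im(Z)=0 gives ω₀ = 1/√(LC).
Step 2 — ω₀ = 1/√(0.1·5.3e-08) = 1.374e+04 rad/s.
Step 3 — f₀ = ω₀/(2π) = 2186 Hz.
Step 4 — Series Q: Q = ω₀L/R = 1.374e+04·0.1/1000 = 1.374.

(a) f₀ = 2186 Hz  (b) Q = 1.374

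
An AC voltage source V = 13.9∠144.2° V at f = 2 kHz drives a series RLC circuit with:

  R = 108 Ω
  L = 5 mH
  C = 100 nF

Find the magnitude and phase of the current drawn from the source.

Step 1 — Angular frequency: ω = 2π·f = 2π·2000 = 1.257e+04 rad/s.
Step 2 — Component impedances:
  R: Z = R = 108 Ω
  L: Z = jωL = j·1.257e+04·0.005 = 0 + j62.83 Ω
  C: Z = 1/(jωC) = -j/(ω·C) = 0 - j795.8 Ω
Step 3 — Series combination: Z_total = R + L + C = 108 - j732.9 Ω = 740.9∠-81.6° Ω.
Step 4 — Source phasor: V = 13.9∠144.2° V = -11.27 + j8.131 V.
Step 5 — Ohm's law: I = V / Z_total = (-11.27 + j8.131) / (108 - j732.9) = -0.01308 - j0.01345 A.
Step 6 — Convert to polar: |I| = 0.01876 A, ∠I = -134.2°.

I = 0.01876∠-134.2° A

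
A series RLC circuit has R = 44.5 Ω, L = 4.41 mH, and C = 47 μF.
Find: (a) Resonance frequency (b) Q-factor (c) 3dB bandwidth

Step 1 — Resonance condition Im(Z)=0 gives ω₀ = 1/√(LC).
Step 2 — ω₀ = 1/√(0.00441·4.7e-05) = 2197 rad/s.
Step 3 — f₀ = ω₀/(2π) = 349.6 Hz.
Step 4 — Series Q: Q = ω₀L/R = 2197·0.00441/44.5 = 0.2177.
Step 5 — 3dB bandwidth: Δω = ω₀/Q = 1.009e+04 rad/s; BW = Δω/(2π) = 1606 Hz.

(a) f₀ = 349.6 Hz  (b) Q = 0.2177  (c) BW = 1606 Hz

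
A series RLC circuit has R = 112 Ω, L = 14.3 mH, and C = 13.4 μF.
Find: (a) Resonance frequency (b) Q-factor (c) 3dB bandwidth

Step 1 — Resonance: ω₀ = 1/√(LC) = 1/√(0.0143·1.34e-05) = 2284 rad/s.
Step 2 — f₀ = ω₀/(2π) = 363.6 Hz.
Step 3 — Series Q: Q = ω₀L/R = 2284·0.0143/112 = 0.2917.
Step 4 — Bandwidth: Δω = ω₀/Q = 7832 rad/s; BW = Δω/(2π) = 1247 Hz.

(a) f₀ = 363.6 Hz  (b) Q = 0.2917  (c) BW = 1247 Hz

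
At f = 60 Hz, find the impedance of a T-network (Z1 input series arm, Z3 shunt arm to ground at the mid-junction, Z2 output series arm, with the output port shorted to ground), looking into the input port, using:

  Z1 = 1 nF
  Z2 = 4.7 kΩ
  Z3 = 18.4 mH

Step 1 — Angular frequency: ω = 2π·f = 2π·60 = 377 rad/s.
Step 2 — Component impedances:
  Z1: Z = 1/(jωC) = -j/(ω·C) = 0 - j2.653e+06 Ω
  Z2: Z = R = 4700 Ω
  Z3: Z = jωL = j·377·0.0184 = 0 + j6.937 Ω
Step 3 — With the output port shorted to ground, the output series arm Z2 runs from the junction to ground; the shunt arm Z3 also runs from the junction to ground. They appear in parallel: Z3 || Z2 = 0.01024 + j6.937 Ω.
Step 4 — Series with input arm Z1: Z_in = Z1 + (Z3 || Z2) = 0.01024 - j2.653e+06 Ω = 2.653e+06∠-90.0° Ω.

Z = 0.01024 - j2.653e+06 Ω = 2.653e+06∠-90.0° Ω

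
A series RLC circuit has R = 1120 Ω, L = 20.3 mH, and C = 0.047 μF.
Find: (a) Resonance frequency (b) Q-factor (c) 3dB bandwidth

Step 1 — Resonance: ω₀ = 1/√(LC) = 1/√(0.0203·4.7e-08) = 3.237e+04 rad/s.
Step 2 — f₀ = ω₀/(2π) = 5153 Hz.
Step 3 — Series Q: Q = ω₀L/R = 3.237e+04·0.0203/1120 = 0.5868.
Step 4 — Bandwidth: Δω = ω₀/Q = 5.517e+04 rad/s; BW = Δω/(2π) = 8781 Hz.

(a) f₀ = 5153 Hz  (b) Q = 0.5868  (c) BW = 8781 Hz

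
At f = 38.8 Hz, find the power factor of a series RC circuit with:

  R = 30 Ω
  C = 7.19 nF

Step 1 — Angular frequency: ω = 2π·f = 2π·38.8 = 243.8 rad/s.
Step 2 — Component impedances:
  R: Z = R = 30 Ω
  C: Z = 1/(jωC) = -j/(ω·C) = 0 - j5.705e+05 Ω
Step 3 — Series combination: Z_total = R + C = 30 - j5.705e+05 Ω = 5.705e+05∠-90.0° Ω.
Step 4 — Power factor: PF = cos(φ) = Re(Z)/|Z| = 30/5.7051e+05 = 5.258e-05.
Step 5 — Type: Im(Z) = -5.705e+05 ⇒ leading (phase φ = -90.0°).

PF = 5.258e-05 (leading, φ = -90.0°)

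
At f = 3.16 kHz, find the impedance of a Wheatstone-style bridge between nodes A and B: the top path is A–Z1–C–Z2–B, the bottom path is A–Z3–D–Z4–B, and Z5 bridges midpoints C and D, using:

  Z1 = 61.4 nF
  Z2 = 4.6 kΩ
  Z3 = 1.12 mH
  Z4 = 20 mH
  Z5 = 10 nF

Step 1 — Angular frequency: ω = 2π·f = 2π·3160 = 1.985e+04 rad/s.
Step 2 — Component impedances:
  Z1: Z = 1/(jωC) = -j/(ω·C) = 0 - j820.3 Ω
  Z2: Z = R = 4600 Ω
  Z3: Z = jωL = j·1.985e+04·0.00112 = 0 + j22.24 Ω
  Z4: Z = jωL = j·1.985e+04·0.02 = 0 + j397.1 Ω
  Z5: Z = 1/(jωC) = -j/(ω·C) = 0 - j5037 Ω
Step 3 — Bridge requires nodal analysis (the Z5 bridge couples midpoints C and D, so the two paths cannot be reduced to a simple series/parallel combination). Setting node B to ground and injecting 1 A at node A, the 3-node admittance system at A, C, D solves to V_A = Z_AB = 37.52 + j421.8 Ω = 423.5∠84.9° Ω.

Z = 37.52 + j421.8 Ω = 423.5∠84.9° Ω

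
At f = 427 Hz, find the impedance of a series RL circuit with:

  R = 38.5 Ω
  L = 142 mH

Step 1 — Angular frequency: ω = 2π·f = 2π·427 = 2683 rad/s.
Step 2 — Component impedances:
  R: Z = R = 38.5 Ω
  L: Z = jωL = j·2683·0.142 = 0 + j381 Ω
Step 3 — Series combination: Z_total = R + L = 38.5 + j381 Ω = 382.9∠84.2° Ω.

Z = 38.5 + j381 Ω = 382.9∠84.2° Ω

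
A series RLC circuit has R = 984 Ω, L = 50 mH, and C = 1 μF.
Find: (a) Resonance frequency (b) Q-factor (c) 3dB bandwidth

Step 1 — Resonance condition Im(Z)=0 gives ω₀ = 1/√(LC).
Step 2 — ω₀ = 1/√(0.05·1e-06) = 4472 rad/s.
Step 3 — f₀ = ω₀/(2π) = 711.8 Hz.
Step 4 — Series Q: Q = ω₀L/R = 4472·0.05/984 = 0.2272.
Step 5 — 3dB bandwidth: Δω = ω₀/Q = 1.968e+04 rad/s; BW = Δω/(2π) = 3132 Hz.

(a) f₀ = 711.8 Hz  (b) Q = 0.2272  (c) BW = 3132 Hz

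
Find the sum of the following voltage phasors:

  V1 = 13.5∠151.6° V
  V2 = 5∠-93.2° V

Step 1 — Convert each phasor to rectangular form:
  V1 = 13.5·(cos(151.6°) + j·sin(151.6°)) = -11.88 + j6.421 V
  V2 = 5·(cos(-93.2°) + j·sin(-93.2°)) = -0.2791 - j4.992 V
Step 2 — Sum components: V_total = -12.15 + j1.429 V.
Step 3 — Convert to polar: |V_total| = 12.24 V, ∠V_total = 173.3°.

V_total = 12.24∠173.3° V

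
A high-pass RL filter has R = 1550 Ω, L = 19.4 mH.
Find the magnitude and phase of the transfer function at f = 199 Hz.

Step 1 — Angular frequency: ω = 2π·199 = 1250 rad/s.
Step 2 — Transfer function: H(jω) = jωL/(R + jωL).
Step 3 — Numerator jωL = j·24.26; denominator R + jωL = 1550 + j24.26.
Step 4 — H = 0.0002448 + j0.01565.
Step 5 — Magnitude: |H| = 0.01565 (-36.1 dB); phase: φ = 89.1°.

|H| = 0.01565 (-36.1 dB), φ = 89.1°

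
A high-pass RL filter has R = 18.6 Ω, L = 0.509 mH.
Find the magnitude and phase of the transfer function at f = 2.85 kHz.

Step 1 — Angular frequency: ω = 2π·2850 = 1.791e+04 rad/s.
Step 2 — Transfer function: H(jω) = jωL/(R + jωL).
Step 3 — Numerator jωL = j·9.115; denominator R + jωL = 18.6 + j9.115.
Step 4 — H = 0.1936 + j0.3951.
Step 5 — Magnitude: |H| = 0.44 (-7.1 dB); phase: φ = 63.9°.

|H| = 0.44 (-7.1 dB), φ = 63.9°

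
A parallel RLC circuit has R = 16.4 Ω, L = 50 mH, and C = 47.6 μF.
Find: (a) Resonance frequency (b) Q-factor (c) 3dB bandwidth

Step 1 — Resonance: ω₀ = 1/√(LC) = 1/√(0.05·4.76e-05) = 648.2 rad/s.
Step 2 — f₀ = ω₀/(2π) = 103.2 Hz.
Step 3 — Parallel Q: Q = R/(ω₀L) = 16.4/(648.2·0.05) = 0.506.
Step 4 — Bandwidth: Δω = ω₀/Q = 1281 rad/s; BW = Δω/(2π) = 203.9 Hz.

(a) f₀ = 103.2 Hz  (b) Q = 0.506  (c) BW = 203.9 Hz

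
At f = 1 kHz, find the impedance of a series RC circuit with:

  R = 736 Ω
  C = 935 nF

Step 1 — Angular frequency: ω = 2π·f = 2π·1000 = 6283 rad/s.
Step 2 — Component impedances:
  R: Z = R = 736 Ω
  C: Z = 1/(jωC) = -j/(ω·C) = 0 - j170.2 Ω
Step 3 — Series combination: Z_total = R + C = 736 - j170.2 Ω = 755.4∠-13.0° Ω.

Z = 736 - j170.2 Ω = 755.4∠-13.0° Ω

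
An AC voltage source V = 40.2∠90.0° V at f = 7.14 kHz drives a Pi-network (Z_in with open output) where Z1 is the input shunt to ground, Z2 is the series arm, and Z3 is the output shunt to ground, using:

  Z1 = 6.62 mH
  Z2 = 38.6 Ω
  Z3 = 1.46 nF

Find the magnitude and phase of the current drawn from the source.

Step 1 — Angular frequency: ω = 2π·f = 2π·7140 = 4.486e+04 rad/s.
Step 2 — Component impedances:
  Z1: Z = jωL = j·4.486e+04·0.00662 = 0 + j297 Ω
  Z2: Z = R = 38.6 Ω
  Z3: Z = 1/(jωC) = -j/(ω·C) = 0 - j1.527e+04 Ω
Step 3 — With open output, the series arm Z2 and the output shunt Z3 appear in series to ground: Z2 + Z3 = 38.6 - j1.527e+04 Ω.
Step 4 — Parallel with input shunt Z1: Z_in = Z1 || (Z2 + Z3) = 0.01519 + j302.9 Ω = 302.9∠90.0° Ω.
Step 5 — Source phasor: V = 40.2∠90.0° V = 0 + j40.2 V.
Step 6 — Ohm's law: I = V / Z_total = (0 + j40.2) / (0.01519 + j302.9) = 0.1327 + j6.657e-06 A.
Step 7 — Convert to polar: |I| = 0.1327 A, ∠I = 0.0°.

I = 0.1327∠0.0° A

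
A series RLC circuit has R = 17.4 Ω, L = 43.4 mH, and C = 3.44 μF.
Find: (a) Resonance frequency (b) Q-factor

Step 1 — Resonance condition Im(Z)=0 gives ω₀ = 1/√(LC).
Step 2 — ω₀ = 1/√(0.0434·3.44e-06) = 2588 rad/s.
Step 3 — f₀ = ω₀/(2π) = 411.9 Hz.
Step 4 — Series Q: Q = ω₀L/R = 2588·0.0434/17.4 = 6.455.

(a) f₀ = 411.9 Hz  (b) Q = 6.455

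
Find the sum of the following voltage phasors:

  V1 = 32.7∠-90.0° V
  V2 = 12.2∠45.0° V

Step 1 — Convert each phasor to rectangular form:
  V1 = 32.7·(cos(-90.0°) + j·sin(-90.0°)) = 0 - j32.7 V
  V2 = 12.2·(cos(45.0°) + j·sin(45.0°)) = 8.627 + j8.627 V
Step 2 — Sum components: V_total = 8.627 - j24.07 V.
Step 3 — Convert to polar: |V_total| = 25.57 V, ∠V_total = -70.3°.

V_total = 25.57∠-70.3° V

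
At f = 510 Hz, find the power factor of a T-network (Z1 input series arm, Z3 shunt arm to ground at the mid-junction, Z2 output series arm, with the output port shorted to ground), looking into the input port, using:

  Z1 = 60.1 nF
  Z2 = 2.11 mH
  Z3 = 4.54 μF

Step 1 — Angular frequency: ω = 2π·f = 2π·510 = 3204 rad/s.
Step 2 — Component impedances:
  Z1: Z = 1/(jωC) = -j/(ω·C) = 0 - j5192 Ω
  Z2: Z = jωL = j·3204·0.00211 = 0 + j6.761 Ω
  Z3: Z = 1/(jωC) = -j/(ω·C) = 0 - j68.74 Ω
Step 3 — With the output port shorted to ground, the output series arm Z2 runs from the junction to ground; the shunt arm Z3 also runs from the junction to ground. They appear in parallel: Z3 || Z2 = 0 + j7.499 Ω.
Step 4 — Series with input arm Z1: Z_in = Z1 + (Z3 || Z2) = 0 - j5185 Ω = 5185∠-90.0° Ω.
Step 5 — Power factor: PF = cos(φ) = Re(Z)/|Z| = 0/5185 = 0.
Step 6 — Type: Im(Z) = -5185 ⇒ leading (phase φ = -90.0°).

PF = 0 (leading, φ = -90.0°)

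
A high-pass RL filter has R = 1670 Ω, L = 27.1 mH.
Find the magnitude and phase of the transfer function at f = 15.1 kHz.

Step 1 — Angular frequency: ω = 2π·1.51e+04 = 9.488e+04 rad/s.
Step 2 — Transfer function: H(jω) = jωL/(R + jωL).
Step 3 — Numerator jωL = j·2571; denominator R + jωL = 1670 + j2571.
Step 4 — H = 0.7033 + j0.4568.
Step 5 — Magnitude: |H| = 0.8386 (-1.5 dB); phase: φ = 33.0°.

|H| = 0.8386 (-1.5 dB), φ = 33.0°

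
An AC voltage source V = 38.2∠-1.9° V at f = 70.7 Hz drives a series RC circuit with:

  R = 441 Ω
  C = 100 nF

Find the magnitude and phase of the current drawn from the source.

Step 1 — Angular frequency: ω = 2π·f = 2π·70.7 = 444.2 rad/s.
Step 2 — Component impedances:
  R: Z = R = 441 Ω
  C: Z = 1/(jωC) = -j/(ω·C) = 0 - j2.251e+04 Ω
Step 3 — Series combination: Z_total = R + C = 441 - j2.251e+04 Ω = 2.252e+04∠-88.9° Ω.
Step 4 — Source phasor: V = 38.2∠-1.9° V = 38.18 - j1.267 V.
Step 5 — Ohm's law: I = V / Z_total = (38.18 - j1.267) / (441 - j2.251e+04) = 8.945e-05 + j0.001694 A.
Step 6 — Convert to polar: |I| = 0.001697 A, ∠I = 87.0°.

I = 0.001697∠87.0° A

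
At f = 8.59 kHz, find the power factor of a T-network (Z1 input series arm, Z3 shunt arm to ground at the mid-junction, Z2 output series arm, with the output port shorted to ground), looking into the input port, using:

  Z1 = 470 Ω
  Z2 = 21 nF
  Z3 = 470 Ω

Step 1 — Angular frequency: ω = 2π·f = 2π·8590 = 5.397e+04 rad/s.
Step 2 — Component impedances:
  Z1: Z = R = 470 Ω
  Z2: Z = 1/(jωC) = -j/(ω·C) = 0 - j882.3 Ω
  Z3: Z = R = 470 Ω
Step 3 — With the output port shorted to ground, the output series arm Z2 runs from the junction to ground; the shunt arm Z3 also runs from the junction to ground. They appear in parallel: Z3 || Z2 = 366.1 - j195 Ω.
Step 4 — Series with input arm Z1: Z_in = Z1 + (Z3 || Z2) = 836.1 - j195 Ω = 858.6∠-13.1° Ω.
Step 5 — Power factor: PF = cos(φ) = Re(Z)/|Z| = 836.11/858.55 = 0.9739.
Step 6 — Type: Im(Z) = -195 ⇒ leading (phase φ = -13.1°).

PF = 0.9739 (leading, φ = -13.1°)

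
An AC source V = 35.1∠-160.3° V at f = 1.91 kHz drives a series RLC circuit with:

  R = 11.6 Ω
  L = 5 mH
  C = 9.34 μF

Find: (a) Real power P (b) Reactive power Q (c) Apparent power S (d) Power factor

Step 1 — Angular frequency: ω = 2π·f = 2π·1910 = 1.2e+04 rad/s.
Step 2 — Component impedances:
  R: Z = R = 11.6 Ω
  L: Z = jωL = j·1.2e+04·0.005 = 0 + j60 Ω
  C: Z = 1/(jωC) = -j/(ω·C) = 0 - j8.922 Ω
Step 3 — Series combination: Z_total = R + L + C = 11.6 + j51.08 Ω = 52.38∠77.2° Ω.
Step 4 — Source phasor: V = 35.1∠-160.3° V = -33.05 - j11.83 V.
Step 5 — Current: I = V / Z = -0.36 + j0.5652 A = 0.6701∠122.5° A.
Step 6 — Complex power: S = V·I* = 5.208 + j22.94 VA.
Step 7 — Real power: P = Re(S) = 5.208 W.
Step 8 — Reactive power: Q = Im(S) = 22.94 VAR.
Step 9 — Apparent power: |S| = 23.52 VA.
Step 10 — Power factor: PF = P/|S| = 0.2214 (lagging).

(a) P = 5.208 W  (b) Q = 22.94 VAR  (c) S = 23.52 VA  (d) PF = 0.2214 (lagging)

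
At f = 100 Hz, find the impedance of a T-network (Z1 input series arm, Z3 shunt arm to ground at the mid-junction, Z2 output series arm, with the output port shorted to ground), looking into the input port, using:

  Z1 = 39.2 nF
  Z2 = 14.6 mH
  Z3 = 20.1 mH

Step 1 — Angular frequency: ω = 2π·f = 2π·100 = 628.3 rad/s.
Step 2 — Component impedances:
  Z1: Z = 1/(jωC) = -j/(ω·C) = 0 - j4.06e+04 Ω
  Z2: Z = jωL = j·628.3·0.0146 = 0 + j9.173 Ω
  Z3: Z = jωL = j·628.3·0.0201 = 0 + j12.63 Ω
Step 3 — With the output port shorted to ground, the output series arm Z2 runs from the junction to ground; the shunt arm Z3 also runs from the junction to ground. They appear in parallel: Z3 || Z2 = 0 + j5.314 Ω.
Step 4 — Series with input arm Z1: Z_in = Z1 + (Z3 || Z2) = 0 - j4.06e+04 Ω = 4.06e+04∠-90.0° Ω.

Z = 0 - j4.06e+04 Ω = 4.06e+04∠-90.0° Ω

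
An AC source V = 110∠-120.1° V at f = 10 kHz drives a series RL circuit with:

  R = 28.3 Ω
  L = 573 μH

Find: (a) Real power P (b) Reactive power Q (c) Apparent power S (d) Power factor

Step 1 — Angular frequency: ω = 2π·f = 2π·1e+04 = 6.283e+04 rad/s.
Step 2 — Component impedances:
  R: Z = R = 28.3 Ω
  L: Z = jωL = j·6.283e+04·0.000573 = 0 + j36 Ω
Step 3 — Series combination: Z_total = R + L = 28.3 + j36 Ω = 45.79∠51.8° Ω.
Step 4 — Source phasor: V = 110∠-120.1° V = -55.17 - j95.17 V.
Step 5 — Current: I = V / Z = -2.378 - j0.3372 A = 2.402∠-171.9° A.
Step 6 — Complex power: S = V·I* = 163.3 + j207.7 VA.
Step 7 — Real power: P = Re(S) = 163.3 W.
Step 8 — Reactive power: Q = Im(S) = 207.7 VAR.
Step 9 — Apparent power: |S| = 264.2 VA.
Step 10 — Power factor: PF = P/|S| = 0.618 (lagging).

(a) P = 163.3 W  (b) Q = 207.7 VAR  (c) S = 264.2 VA  (d) PF = 0.618 (lagging)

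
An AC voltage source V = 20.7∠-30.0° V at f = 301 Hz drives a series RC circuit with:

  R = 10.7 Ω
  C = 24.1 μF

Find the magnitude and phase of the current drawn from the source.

Step 1 — Angular frequency: ω = 2π·f = 2π·301 = 1891 rad/s.
Step 2 — Component impedances:
  R: Z = R = 10.7 Ω
  C: Z = 1/(jωC) = -j/(ω·C) = 0 - j21.94 Ω
Step 3 — Series combination: Z_total = R + C = 10.7 - j21.94 Ω = 24.41∠-64.0° Ω.
Step 4 — Source phasor: V = 20.7∠-30.0° V = 17.93 - j10.35 V.
Step 5 — Ohm's law: I = V / Z_total = (17.93 - j10.35) / (10.7 - j21.94) = 0.703 + j0.4742 A.
Step 6 — Convert to polar: |I| = 0.848 A, ∠I = 34.0°.

I = 0.848∠34.0° A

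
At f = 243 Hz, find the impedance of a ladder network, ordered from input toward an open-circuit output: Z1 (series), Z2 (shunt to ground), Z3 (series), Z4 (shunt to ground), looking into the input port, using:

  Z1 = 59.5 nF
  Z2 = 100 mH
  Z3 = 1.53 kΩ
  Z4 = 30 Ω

Step 1 — Angular frequency: ω = 2π·f = 2π·243 = 1527 rad/s.
Step 2 — Component impedances:
  Z1: Z = 1/(jωC) = -j/(ω·C) = 0 - j1.101e+04 Ω
  Z2: Z = jωL = j·1527·0.1 = 0 + j152.7 Ω
  Z3: Z = R = 1530 Ω
  Z4: Z = R = 30 Ω
Step 3 — Ladder network (open output): work backward from the far end, alternating series and parallel combinations. Z_in = 14.8 - j1.086e+04 Ω = 1.086e+04∠-89.9° Ω.

Z = 14.8 - j1.086e+04 Ω = 1.086e+04∠-89.9° Ω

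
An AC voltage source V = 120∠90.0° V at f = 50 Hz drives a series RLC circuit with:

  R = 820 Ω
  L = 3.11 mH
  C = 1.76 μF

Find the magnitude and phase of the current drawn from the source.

Step 1 — Angular frequency: ω = 2π·f = 2π·50 = 314.2 rad/s.
Step 2 — Component impedances:
  R: Z = R = 820 Ω
  L: Z = jωL = j·314.2·0.00311 = 0 + j0.977 Ω
  C: Z = 1/(jωC) = -j/(ω·C) = 0 - j1809 Ω
Step 3 — Series combination: Z_total = R + L + C = 820 - j1808 Ω = 1985∠-65.6° Ω.
Step 4 — Source phasor: V = 120∠90.0° V = 0 + j120 V.
Step 5 — Ohm's law: I = V / Z_total = (0 + j120) / (820 - j1808) = -0.05506 + j0.02498 A.
Step 6 — Convert to polar: |I| = 0.06046 A, ∠I = 155.6°.

I = 0.06046∠155.6° A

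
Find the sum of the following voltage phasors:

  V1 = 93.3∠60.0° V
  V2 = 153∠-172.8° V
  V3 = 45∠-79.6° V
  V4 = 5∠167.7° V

Step 1 — Convert each phasor to rectangular form:
  V1 = 93.3·(cos(60.0°) + j·sin(60.0°)) = 46.65 + j80.8 V
  V2 = 153·(cos(-172.8°) + j·sin(-172.8°)) = -151.8 - j19.18 V
  V3 = 45·(cos(-79.6°) + j·sin(-79.6°)) = 8.123 - j44.26 V
  V4 = 5·(cos(167.7°) + j·sin(167.7°)) = -4.885 + j1.065 V
Step 2 — Sum components: V_total = -101.9 + j18.43 V.
Step 3 — Convert to polar: |V_total| = 103.6 V, ∠V_total = 169.7°.

V_total = 103.6∠169.7° V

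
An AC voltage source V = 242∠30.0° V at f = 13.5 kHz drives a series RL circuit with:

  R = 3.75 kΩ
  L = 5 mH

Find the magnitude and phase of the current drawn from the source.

Step 1 — Angular frequency: ω = 2π·f = 2π·1.35e+04 = 8.482e+04 rad/s.
Step 2 — Component impedances:
  R: Z = R = 3750 Ω
  L: Z = jωL = j·8.482e+04·0.005 = 0 + j424.1 Ω
Step 3 — Series combination: Z_total = R + L = 3750 + j424.1 Ω = 3774∠6.5° Ω.
Step 4 — Source phasor: V = 242∠30.0° V = 209.6 + j121 V.
Step 5 — Ohm's law: I = V / Z_total = (209.6 + j121) / (3750 + j424.1) = 0.05878 + j0.02562 A.
Step 6 — Convert to polar: |I| = 0.06412 A, ∠I = 23.5°.

I = 0.06412∠23.5° A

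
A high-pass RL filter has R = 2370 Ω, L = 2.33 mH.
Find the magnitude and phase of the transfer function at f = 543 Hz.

Step 1 — Angular frequency: ω = 2π·543 = 3412 rad/s.
Step 2 — Transfer function: H(jω) = jωL/(R + jωL).
Step 3 — Numerator jωL = j·7.949; denominator R + jωL = 2370 + j7.949.
Step 4 — H = 1.125e-05 + j0.003354.
Step 5 — Magnitude: |H| = 0.003354 (-49.5 dB); phase: φ = 89.8°.

|H| = 0.003354 (-49.5 dB), φ = 89.8°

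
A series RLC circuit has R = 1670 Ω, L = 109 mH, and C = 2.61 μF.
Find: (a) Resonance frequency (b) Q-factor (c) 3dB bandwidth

Step 1 — Resonance: ω₀ = 1/√(LC) = 1/√(0.109·2.61e-06) = 1875 rad/s.
Step 2 — f₀ = ω₀/(2π) = 298.4 Hz.
Step 3 — Series Q: Q = ω₀L/R = 1875·0.109/1670 = 0.1224.
Step 4 — Bandwidth: Δω = ω₀/Q = 1.532e+04 rad/s; BW = Δω/(2π) = 2438 Hz.

(a) f₀ = 298.4 Hz  (b) Q = 0.1224  (c) BW = 2438 Hz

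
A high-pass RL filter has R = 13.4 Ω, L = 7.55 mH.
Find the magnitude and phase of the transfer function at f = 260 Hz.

Step 1 — Angular frequency: ω = 2π·260 = 1634 rad/s.
Step 2 — Transfer function: H(jω) = jωL/(R + jωL).
Step 3 — Numerator jωL = j·12.33; denominator R + jωL = 13.4 + j12.33.
Step 4 — H = 0.4586 + j0.4983.
Step 5 — Magnitude: |H| = 0.6772 (-3.4 dB); phase: φ = 47.4°.

|H| = 0.6772 (-3.4 dB), φ = 47.4°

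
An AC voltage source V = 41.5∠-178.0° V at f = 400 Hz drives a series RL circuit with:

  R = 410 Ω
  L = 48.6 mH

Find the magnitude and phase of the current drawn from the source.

Step 1 — Angular frequency: ω = 2π·f = 2π·400 = 2513 rad/s.
Step 2 — Component impedances:
  R: Z = R = 410 Ω
  L: Z = jωL = j·2513·0.0486 = 0 + j122.1 Ω
Step 3 — Series combination: Z_total = R + L = 410 + j122.1 Ω = 427.8∠16.6° Ω.
Step 4 — Source phasor: V = 41.5∠-178.0° V = -41.47 - j1.448 V.
Step 5 — Ohm's law: I = V / Z_total = (-41.47 - j1.448) / (410 + j122.1) = -0.09388 + j0.02444 A.
Step 6 — Convert to polar: |I| = 0.09701 A, ∠I = 165.4°.

I = 0.09701∠165.4° A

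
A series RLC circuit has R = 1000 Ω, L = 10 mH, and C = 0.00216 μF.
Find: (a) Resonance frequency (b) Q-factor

Step 1 — Resonance condition Im(Z)=0 gives ω₀ = 1/√(LC).
Step 2 — ω₀ = 1/√(0.01·2.16e-09) = 2.152e+05 rad/s.
Step 3 — f₀ = ω₀/(2π) = 3.424e+04 Hz.
Step 4 — Series Q: Q = ω₀L/R = 2.152e+05·0.01/1000 = 2.152.

(a) f₀ = 3.424e+04 Hz  (b) Q = 2.152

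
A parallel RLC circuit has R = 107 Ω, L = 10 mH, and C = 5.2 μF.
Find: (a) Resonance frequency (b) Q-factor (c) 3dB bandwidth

Step 1 — Resonance: ω₀ = 1/√(LC) = 1/√(0.01·5.2e-06) = 4385 rad/s.
Step 2 — f₀ = ω₀/(2π) = 697.9 Hz.
Step 3 — Parallel Q: Q = R/(ω₀L) = 107/(4385·0.01) = 2.44.
Step 4 — Bandwidth: Δω = ω₀/Q = 1797 rad/s; BW = Δω/(2π) = 286 Hz.

(a) f₀ = 697.9 Hz  (b) Q = 2.44  (c) BW = 286 Hz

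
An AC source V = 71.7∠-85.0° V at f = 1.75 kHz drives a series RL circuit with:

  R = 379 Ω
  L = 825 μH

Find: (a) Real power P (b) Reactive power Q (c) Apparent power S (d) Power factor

Step 1 — Angular frequency: ω = 2π·f = 2π·1750 = 1.1e+04 rad/s.
Step 2 — Component impedances:
  R: Z = R = 379 Ω
  L: Z = jωL = j·1.1e+04·0.000825 = 0 + j9.071 Ω
Step 3 — Series combination: Z_total = R + L = 379 + j9.071 Ω = 379.1∠1.4° Ω.
Step 4 — Source phasor: V = 71.7∠-85.0° V = 6.249 - j71.43 V.
Step 5 — Current: I = V / Z = 0.01197 - j0.1887 A = 0.1891∠-86.4° A.
Step 6 — Complex power: S = V·I* = 13.56 + j0.3245 VA.
Step 7 — Real power: P = Re(S) = 13.56 W.
Step 8 — Reactive power: Q = Im(S) = 0.3245 VAR.
Step 9 — Apparent power: |S| = 13.56 VA.
Step 10 — Power factor: PF = P/|S| = 0.9997 (lagging).

(a) P = 13.56 W  (b) Q = 0.3245 VAR  (c) S = 13.56 VA  (d) PF = 0.9997 (lagging)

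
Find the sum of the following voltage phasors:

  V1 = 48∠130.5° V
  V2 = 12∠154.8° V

Step 1 — Convert each phasor to rectangular form:
  V1 = 48·(cos(130.5°) + j·sin(130.5°)) = -31.17 + j36.5 V
  V2 = 12·(cos(154.8°) + j·sin(154.8°)) = -10.86 + j5.109 V
Step 2 — Sum components: V_total = -42.03 + j41.61 V.
Step 3 — Convert to polar: |V_total| = 59.14 V, ∠V_total = 135.3°.

V_total = 59.14∠135.3° V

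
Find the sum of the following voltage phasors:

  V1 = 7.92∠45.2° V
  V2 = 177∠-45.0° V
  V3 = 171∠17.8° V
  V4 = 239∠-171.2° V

Step 1 — Convert each phasor to rectangular form:
  V1 = 7.92·(cos(45.2°) + j·sin(45.2°)) = 5.581 + j5.62 V
  V2 = 177·(cos(-45.0°) + j·sin(-45.0°)) = 125.2 - j125.2 V
  V3 = 171·(cos(17.8°) + j·sin(17.8°)) = 162.8 + j52.27 V
  V4 = 239·(cos(-171.2°) + j·sin(-171.2°)) = -236.2 - j36.56 V
Step 2 — Sum components: V_total = 57.37 - j103.8 V.
Step 3 — Convert to polar: |V_total| = 118.6 V, ∠V_total = -61.1°.

V_total = 118.6∠-61.1° V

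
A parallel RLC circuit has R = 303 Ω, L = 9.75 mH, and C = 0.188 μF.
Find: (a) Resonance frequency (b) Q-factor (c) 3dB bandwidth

Step 1 — Resonance: ω₀ = 1/√(LC) = 1/√(0.00975·1.88e-07) = 2.336e+04 rad/s.
Step 2 — f₀ = ω₀/(2π) = 3717 Hz.
Step 3 — Parallel Q: Q = R/(ω₀L) = 303/(2.336e+04·0.00975) = 1.331.
Step 4 — Bandwidth: Δω = ω₀/Q = 1.755e+04 rad/s; BW = Δω/(2π) = 2794 Hz.

(a) f₀ = 3717 Hz  (b) Q = 1.331  (c) BW = 2794 Hz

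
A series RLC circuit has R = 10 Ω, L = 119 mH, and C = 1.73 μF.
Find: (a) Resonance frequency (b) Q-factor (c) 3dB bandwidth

Step 1 — Resonance condition Im(Z)=0 gives ω₀ = 1/√(LC).
Step 2 — ω₀ = 1/√(0.119·1.73e-06) = 2204 rad/s.
Step 3 — f₀ = ω₀/(2π) = 350.8 Hz.
Step 4 — Series Q: Q = ω₀L/R = 2204·0.119/10 = 26.23.
Step 5 — 3dB bandwidth: Δω = ω₀/Q = 84.03 rad/s; BW = Δω/(2π) = 13.37 Hz.

(a) f₀ = 350.8 Hz  (b) Q = 26.23  (c) BW = 13.37 Hz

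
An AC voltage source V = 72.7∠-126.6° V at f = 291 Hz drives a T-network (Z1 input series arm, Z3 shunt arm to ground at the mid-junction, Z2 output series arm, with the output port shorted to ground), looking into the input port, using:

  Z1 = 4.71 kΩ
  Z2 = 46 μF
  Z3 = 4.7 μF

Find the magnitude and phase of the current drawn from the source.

Step 1 — Angular frequency: ω = 2π·f = 2π·291 = 1828 rad/s.
Step 2 — Component impedances:
  Z1: Z = R = 4710 Ω
  Z2: Z = 1/(jωC) = -j/(ω·C) = 0 - j11.89 Ω
  Z3: Z = 1/(jωC) = -j/(ω·C) = 0 - j116.4 Ω
Step 3 — With the output port shorted to ground, the output series arm Z2 runs from the junction to ground; the shunt arm Z3 also runs from the junction to ground. They appear in parallel: Z3 || Z2 = 0 - j10.79 Ω.
Step 4 — Series with input arm Z1: Z_in = Z1 + (Z3 || Z2) = 4710 - j10.79 Ω = 4710∠-0.1° Ω.
Step 5 — Source phasor: V = 72.7∠-126.6° V = -43.35 - j58.36 V.
Step 6 — Ohm's law: I = V / Z_total = (-43.35 - j58.36) / (4710 - j10.79) = -0.009174 - j0.01241 A.
Step 7 — Convert to polar: |I| = 0.01544 A, ∠I = -126.5°.

I = 0.01544∠-126.5° A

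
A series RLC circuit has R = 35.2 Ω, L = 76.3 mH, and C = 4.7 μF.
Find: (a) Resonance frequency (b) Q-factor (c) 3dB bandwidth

Step 1 — Resonance: ω₀ = 1/√(LC) = 1/√(0.0763·4.7e-06) = 1670 rad/s.
Step 2 — f₀ = ω₀/(2π) = 265.8 Hz.
Step 3 — Series Q: Q = ω₀L/R = 1670·0.0763/35.2 = 3.62.
Step 4 — Bandwidth: Δω = ω₀/Q = 461.3 rad/s; BW = Δω/(2π) = 73.42 Hz.

(a) f₀ = 265.8 Hz  (b) Q = 3.62  (c) BW = 73.42 Hz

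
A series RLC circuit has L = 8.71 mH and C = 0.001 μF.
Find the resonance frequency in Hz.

Step 1 — Resonance condition Im(Z)=0 gives ω₀ = 1/√(LC).
Step 2 — ω₀ = 1/√(0.00871·1e-09) = 3.388e+05 rad/s.
Step 3 — f₀ = ω₀/(2π) = 5.393e+04 Hz.

f₀ = 5.393e+04 Hz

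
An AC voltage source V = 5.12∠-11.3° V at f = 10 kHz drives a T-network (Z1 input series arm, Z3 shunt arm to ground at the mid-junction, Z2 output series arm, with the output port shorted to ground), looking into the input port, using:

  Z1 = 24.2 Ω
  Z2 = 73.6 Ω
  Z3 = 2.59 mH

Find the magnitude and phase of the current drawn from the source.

Step 1 — Angular frequency: ω = 2π·f = 2π·1e+04 = 6.283e+04 rad/s.
Step 2 — Component impedances:
  Z1: Z = R = 24.2 Ω
  Z2: Z = R = 73.6 Ω
  Z3: Z = jωL = j·6.283e+04·0.00259 = 0 + j162.7 Ω
Step 3 — With the output port shorted to ground, the output series arm Z2 runs from the junction to ground; the shunt arm Z3 also runs from the junction to ground. They appear in parallel: Z3 || Z2 = 61.1 + j27.63 Ω.
Step 4 — Series with input arm Z1: Z_in = Z1 + (Z3 || Z2) = 85.3 + j27.63 Ω = 89.67∠18.0° Ω.
Step 5 — Source phasor: V = 5.12∠-11.3° V = 5.021 - j1.003 V.
Step 6 — Ohm's law: I = V / Z_total = (5.021 - j1.003) / (85.3 + j27.63) = 0.04982 - j0.0279 A.
Step 7 — Convert to polar: |I| = 0.0571 A, ∠I = -29.3°.

I = 0.0571∠-29.3° A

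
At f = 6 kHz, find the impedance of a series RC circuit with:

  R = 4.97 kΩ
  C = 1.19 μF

Step 1 — Angular frequency: ω = 2π·f = 2π·6000 = 3.77e+04 rad/s.
Step 2 — Component impedances:
  R: Z = R = 4970 Ω
  C: Z = 1/(jωC) = -j/(ω·C) = 0 - j22.29 Ω
Step 3 — Series combination: Z_total = R + C = 4970 - j22.29 Ω = 4970∠-0.3° Ω.

Z = 4970 - j22.29 Ω = 4970∠-0.3° Ω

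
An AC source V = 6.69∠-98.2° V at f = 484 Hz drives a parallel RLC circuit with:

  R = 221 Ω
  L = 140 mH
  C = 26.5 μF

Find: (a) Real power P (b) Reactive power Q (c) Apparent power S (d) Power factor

Step 1 — Angular frequency: ω = 2π·f = 2π·484 = 3041 rad/s.
Step 2 — Component impedances:
  R: Z = R = 221 Ω
  L: Z = jωL = j·3041·0.14 = 0 + j425.7 Ω
  C: Z = 1/(jωC) = -j/(ω·C) = 0 - j12.41 Ω
Step 3 — Parallel combination: 1/Z_total = 1/R + 1/L + 1/C; Z_total = 0.7367 - j12.74 Ω = 12.76∠-86.7° Ω.
Step 4 — Source phasor: V = 6.69∠-98.2° V = -0.9542 - j6.622 V.
Step 5 — Current: I = V / Z = 0.5138 - j0.1046 A = 0.5243∠-11.5° A.
Step 6 — Complex power: S = V·I* = 0.2025 - j3.502 VA.
Step 7 — Real power: P = Re(S) = 0.2025 W.
Step 8 — Reactive power: Q = Im(S) = -3.502 VAR.
Step 9 — Apparent power: |S| = 3.508 VA.
Step 10 — Power factor: PF = P/|S| = 0.05774 (leading).

(a) P = 0.2025 W  (b) Q = -3.502 VAR  (c) S = 3.508 VA  (d) PF = 0.05774 (leading)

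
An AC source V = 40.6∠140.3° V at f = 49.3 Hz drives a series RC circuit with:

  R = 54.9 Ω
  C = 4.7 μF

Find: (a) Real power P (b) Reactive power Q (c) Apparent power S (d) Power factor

Step 1 — Angular frequency: ω = 2π·f = 2π·49.3 = 309.8 rad/s.
Step 2 — Component impedances:
  R: Z = R = 54.9 Ω
  C: Z = 1/(jωC) = -j/(ω·C) = 0 - j686.9 Ω
Step 3 — Series combination: Z_total = R + C = 54.9 - j686.9 Ω = 689.1∠-85.4° Ω.
Step 4 — Source phasor: V = 40.6∠140.3° V = -31.24 + j25.93 V.
Step 5 — Current: I = V / Z = -0.04113 - j0.04219 A = 0.05892∠-134.3° A.
Step 6 — Complex power: S = V·I* = 0.1906 - j2.385 VA.
Step 7 — Real power: P = Re(S) = 0.1906 W.
Step 8 — Reactive power: Q = Im(S) = -2.385 VAR.
Step 9 — Apparent power: |S| = 2.392 VA.
Step 10 — Power factor: PF = P/|S| = 0.07967 (leading).

(a) P = 0.1906 W  (b) Q = -2.385 VAR  (c) S = 2.392 VA  (d) PF = 0.07967 (leading)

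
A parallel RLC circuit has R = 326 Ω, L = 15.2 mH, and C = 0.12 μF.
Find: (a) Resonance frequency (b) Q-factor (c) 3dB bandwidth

Step 1 — Resonance: ω₀ = 1/√(LC) = 1/√(0.0152·1.2e-07) = 2.341e+04 rad/s.
Step 2 — f₀ = ω₀/(2π) = 3727 Hz.
Step 3 — Parallel Q: Q = R/(ω₀L) = 326/(2.341e+04·0.0152) = 0.916.
Step 4 — Bandwidth: Δω = ω₀/Q = 2.556e+04 rad/s; BW = Δω/(2π) = 4068 Hz.

(a) f₀ = 3727 Hz  (b) Q = 0.916  (c) BW = 4068 Hz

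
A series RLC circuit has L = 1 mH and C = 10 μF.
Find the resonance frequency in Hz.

Step 1 — Resonance condition Im(Z)=0 gives ω₀ = 1/√(LC).
Step 2 — ω₀ = 1/√(0.001·1e-05) = 1e+04 rad/s.
Step 3 — f₀ = ω₀/(2π) = 1592 Hz.

f₀ = 1592 Hz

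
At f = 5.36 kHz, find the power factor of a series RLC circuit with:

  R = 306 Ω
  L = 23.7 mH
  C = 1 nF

Step 1 — Angular frequency: ω = 2π·f = 2π·5360 = 3.368e+04 rad/s.
Step 2 — Component impedances:
  R: Z = R = 306 Ω
  L: Z = jωL = j·3.368e+04·0.0237 = 0 + j798.2 Ω
  C: Z = 1/(jωC) = -j/(ω·C) = 0 - j2.969e+04 Ω
Step 3 — Series combination: Z_total = R + L + C = 306 - j2.889e+04 Ω = 2.89e+04∠-89.4° Ω.
Step 4 — Power factor: PF = cos(φ) = Re(Z)/|Z| = 306/2.89e+04 = 0.01059.
Step 5 — Type: Im(Z) = -2.889e+04 ⇒ leading (phase φ = -89.4°).

PF = 0.01059 (leading, φ = -89.4°)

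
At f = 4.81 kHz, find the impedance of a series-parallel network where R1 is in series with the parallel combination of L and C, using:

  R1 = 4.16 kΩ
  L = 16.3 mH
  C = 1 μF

Step 1 — Angular frequency: ω = 2π·f = 2π·4810 = 3.022e+04 rad/s.
Step 2 — Component impedances:
  R1: Z = R = 4160 Ω
  L: Z = jωL = j·3.022e+04·0.0163 = 0 + j492.6 Ω
  C: Z = 1/(jωC) = -j/(ω·C) = 0 - j33.09 Ω
Step 3 — Parallel branch: L || C = 1/(1/L + 1/C) = 0 - j35.47 Ω.
Step 4 — Series with R1: Z_total = R1 + (L || C) = 4160 - j35.47 Ω = 4160∠-0.5° Ω.

Z = 4160 - j35.47 Ω = 4160∠-0.5° Ω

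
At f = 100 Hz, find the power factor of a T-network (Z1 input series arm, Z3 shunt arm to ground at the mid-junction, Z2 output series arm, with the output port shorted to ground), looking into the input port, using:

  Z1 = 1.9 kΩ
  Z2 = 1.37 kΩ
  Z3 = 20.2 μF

Step 1 — Angular frequency: ω = 2π·f = 2π·100 = 628.3 rad/s.
Step 2 — Component impedances:
  Z1: Z = R = 1900 Ω
  Z2: Z = R = 1370 Ω
  Z3: Z = 1/(jωC) = -j/(ω·C) = 0 - j78.79 Ω
Step 3 — With the output port shorted to ground, the output series arm Z2 runs from the junction to ground; the shunt arm Z3 also runs from the junction to ground. They appear in parallel: Z3 || Z2 = 4.516 - j78.53 Ω.
Step 4 — Series with input arm Z1: Z_in = Z1 + (Z3 || Z2) = 1905 - j78.53 Ω = 1906∠-2.4° Ω.
Step 5 — Power factor: PF = cos(φ) = Re(Z)/|Z| = 1904.5/1906.1 = 0.9992.
Step 6 — Type: Im(Z) = -78.53 ⇒ leading (phase φ = -2.4°).

PF = 0.9992 (leading, φ = -2.4°)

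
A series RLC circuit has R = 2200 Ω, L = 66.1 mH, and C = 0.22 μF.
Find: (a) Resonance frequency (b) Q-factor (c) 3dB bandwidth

Step 1 — Resonance condition Im(Z)=0 gives ω₀ = 1/√(LC).
Step 2 — ω₀ = 1/√(0.0661·2.2e-07) = 8293 rad/s.
Step 3 — f₀ = ω₀/(2π) = 1320 Hz.
Step 4 — Series Q: Q = ω₀L/R = 8293·0.0661/2200 = 0.2492.
Step 5 — 3dB bandwidth: Δω = ω₀/Q = 3.328e+04 rad/s; BW = Δω/(2π) = 5297 Hz.

(a) f₀ = 1320 Hz  (b) Q = 0.2492  (c) BW = 5297 Hz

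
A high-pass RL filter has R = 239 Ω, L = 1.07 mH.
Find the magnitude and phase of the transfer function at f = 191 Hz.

Step 1 — Angular frequency: ω = 2π·191 = 1200 rad/s.
Step 2 — Transfer function: H(jω) = jωL/(R + jωL).
Step 3 — Numerator jωL = j·1.284; denominator R + jωL = 239 + j1.284.
Step 4 — H = 2.887e-05 + j0.005373.
Step 5 — Magnitude: |H| = 0.005373 (-45.4 dB); phase: φ = 89.7°.

|H| = 0.005373 (-45.4 dB), φ = 89.7°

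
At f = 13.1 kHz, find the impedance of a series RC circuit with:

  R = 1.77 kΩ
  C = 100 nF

Step 1 — Angular frequency: ω = 2π·f = 2π·1.31e+04 = 8.231e+04 rad/s.
Step 2 — Component impedances:
  R: Z = R = 1770 Ω
  C: Z = 1/(jωC) = -j/(ω·C) = 0 - j121.5 Ω
Step 3 — Series combination: Z_total = R + C = 1770 - j121.5 Ω = 1774∠-3.9° Ω.

Z = 1770 - j121.5 Ω = 1774∠-3.9° Ω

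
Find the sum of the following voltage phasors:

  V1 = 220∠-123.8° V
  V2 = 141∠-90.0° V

Step 1 — Convert each phasor to rectangular form:
  V1 = 220·(cos(-123.8°) + j·sin(-123.8°)) = -122.4 - j182.8 V
  V2 = 141·(cos(-90.0°) + j·sin(-90.0°)) = 0 - j141 V
Step 2 — Sum components: V_total = -122.4 - j323.8 V.
Step 3 — Convert to polar: |V_total| = 346.2 V, ∠V_total = -110.7°.

V_total = 346.2∠-110.7° V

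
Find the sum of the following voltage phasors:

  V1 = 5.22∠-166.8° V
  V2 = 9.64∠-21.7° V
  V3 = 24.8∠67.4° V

Step 1 — Convert each phasor to rectangular form:
  V1 = 5.22·(cos(-166.8°) + j·sin(-166.8°)) = -5.082 - j1.192 V
  V2 = 9.64·(cos(-21.7°) + j·sin(-21.7°)) = 8.957 - j3.564 V
  V3 = 24.8·(cos(67.4°) + j·sin(67.4°)) = 9.531 + j22.9 V
Step 2 — Sum components: V_total = 13.41 + j18.14 V.
Step 3 — Convert to polar: |V_total| = 22.56 V, ∠V_total = 53.5°.

V_total = 22.56∠53.5° V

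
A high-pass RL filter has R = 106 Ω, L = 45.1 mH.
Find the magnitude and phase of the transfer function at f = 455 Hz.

Step 1 — Angular frequency: ω = 2π·455 = 2859 rad/s.
Step 2 — Transfer function: H(jω) = jωL/(R + jωL).
Step 3 — Numerator jωL = j·128.9; denominator R + jωL = 106 + j128.9.
Step 4 — H = 0.5967 + j0.4906.
Step 5 — Magnitude: |H| = 0.7725 (-2.2 dB); phase: φ = 39.4°.

|H| = 0.7725 (-2.2 dB), φ = 39.4°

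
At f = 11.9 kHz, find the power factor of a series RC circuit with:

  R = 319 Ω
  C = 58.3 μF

Step 1 — Angular frequency: ω = 2π·f = 2π·1.19e+04 = 7.477e+04 rad/s.
Step 2 — Component impedances:
  R: Z = R = 319 Ω
  C: Z = 1/(jωC) = -j/(ω·C) = 0 - j0.2294 Ω
Step 3 — Series combination: Z_total = R + C = 319 - j0.2294 Ω = 319∠-0.0° Ω.
Step 4 — Power factor: PF = cos(φ) = Re(Z)/|Z| = 319/319 = 1.
Step 5 — Type: Im(Z) = -0.2294 ⇒ leading (phase φ = -0.0°).

PF = 1 (leading, φ = -0.0°)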